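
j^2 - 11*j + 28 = (j - 7)*(j - 4)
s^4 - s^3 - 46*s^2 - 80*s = s*(s - 8)*(s + 2)*(s + 5)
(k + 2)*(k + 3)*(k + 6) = k^3 + 11*k^2 + 36*k + 36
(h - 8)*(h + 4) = h^2 - 4*h - 32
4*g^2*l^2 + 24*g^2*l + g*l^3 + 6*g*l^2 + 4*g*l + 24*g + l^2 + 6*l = (4*g + l)*(l + 6)*(g*l + 1)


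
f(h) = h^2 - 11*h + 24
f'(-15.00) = -41.00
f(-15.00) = 414.00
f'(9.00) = 7.00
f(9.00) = 6.00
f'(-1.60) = -14.20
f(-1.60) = 44.16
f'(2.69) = -5.62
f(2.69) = 1.65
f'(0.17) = -10.66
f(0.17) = 22.16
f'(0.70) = -9.60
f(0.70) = 16.79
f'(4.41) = -2.18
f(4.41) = -5.06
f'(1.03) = -8.94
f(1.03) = 13.73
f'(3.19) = -4.62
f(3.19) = -0.91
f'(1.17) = -8.66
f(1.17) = 12.50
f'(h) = 2*h - 11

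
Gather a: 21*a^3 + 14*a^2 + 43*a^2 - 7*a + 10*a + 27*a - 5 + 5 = 21*a^3 + 57*a^2 + 30*a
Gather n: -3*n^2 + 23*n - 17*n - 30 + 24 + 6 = -3*n^2 + 6*n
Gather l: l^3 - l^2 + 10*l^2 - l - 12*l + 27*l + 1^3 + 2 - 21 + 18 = l^3 + 9*l^2 + 14*l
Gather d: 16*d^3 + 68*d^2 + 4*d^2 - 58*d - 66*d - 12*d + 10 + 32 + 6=16*d^3 + 72*d^2 - 136*d + 48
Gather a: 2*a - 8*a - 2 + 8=6 - 6*a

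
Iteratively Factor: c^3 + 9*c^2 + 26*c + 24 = (c + 4)*(c^2 + 5*c + 6) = (c + 3)*(c + 4)*(c + 2)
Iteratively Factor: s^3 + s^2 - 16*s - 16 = (s + 1)*(s^2 - 16) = (s + 1)*(s + 4)*(s - 4)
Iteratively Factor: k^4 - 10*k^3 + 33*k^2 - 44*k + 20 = (k - 2)*(k^3 - 8*k^2 + 17*k - 10) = (k - 2)*(k - 1)*(k^2 - 7*k + 10) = (k - 5)*(k - 2)*(k - 1)*(k - 2)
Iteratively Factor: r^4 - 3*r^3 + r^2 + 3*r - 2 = (r + 1)*(r^3 - 4*r^2 + 5*r - 2) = (r - 1)*(r + 1)*(r^2 - 3*r + 2) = (r - 2)*(r - 1)*(r + 1)*(r - 1)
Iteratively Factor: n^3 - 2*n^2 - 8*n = (n)*(n^2 - 2*n - 8) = n*(n - 4)*(n + 2)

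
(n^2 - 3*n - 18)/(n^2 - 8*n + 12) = (n + 3)/(n - 2)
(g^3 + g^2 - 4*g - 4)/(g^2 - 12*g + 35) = (g^3 + g^2 - 4*g - 4)/(g^2 - 12*g + 35)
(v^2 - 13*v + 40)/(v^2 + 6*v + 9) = (v^2 - 13*v + 40)/(v^2 + 6*v + 9)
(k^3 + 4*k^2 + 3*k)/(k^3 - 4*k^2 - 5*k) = (k + 3)/(k - 5)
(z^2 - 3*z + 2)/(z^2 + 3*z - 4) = (z - 2)/(z + 4)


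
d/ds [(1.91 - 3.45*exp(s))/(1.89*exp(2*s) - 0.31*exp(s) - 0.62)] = (6.5205*exp(2*s) - 7.2198*exp(s) + 2.7311)*exp(s)/(3.5721*exp(4*s) - 1.1718*exp(3*s) - 2.2475*exp(2*s) + 0.3844*exp(s) + 0.3844)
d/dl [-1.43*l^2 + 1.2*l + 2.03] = 1.2 - 2.86*l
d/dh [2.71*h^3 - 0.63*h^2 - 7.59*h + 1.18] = 8.13*h^2 - 1.26*h - 7.59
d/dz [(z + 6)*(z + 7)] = 2*z + 13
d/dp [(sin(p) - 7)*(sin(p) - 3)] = 2*(sin(p) - 5)*cos(p)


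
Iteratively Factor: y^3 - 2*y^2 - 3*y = (y - 3)*(y^2 + y) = y*(y - 3)*(y + 1)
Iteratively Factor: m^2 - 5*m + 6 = (m - 2)*(m - 3)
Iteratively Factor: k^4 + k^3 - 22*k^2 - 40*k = (k)*(k^3 + k^2 - 22*k - 40) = k*(k + 2)*(k^2 - k - 20) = k*(k - 5)*(k + 2)*(k + 4)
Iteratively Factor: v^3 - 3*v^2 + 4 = (v - 2)*(v^2 - v - 2) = (v - 2)^2*(v + 1)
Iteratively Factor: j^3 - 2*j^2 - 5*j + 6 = (j - 1)*(j^2 - j - 6) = (j - 3)*(j - 1)*(j + 2)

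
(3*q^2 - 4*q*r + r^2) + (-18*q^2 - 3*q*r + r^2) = -15*q^2 - 7*q*r + 2*r^2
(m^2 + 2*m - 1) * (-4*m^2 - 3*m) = -4*m^4 - 11*m^3 - 2*m^2 + 3*m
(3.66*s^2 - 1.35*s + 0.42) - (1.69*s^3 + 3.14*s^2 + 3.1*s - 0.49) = -1.69*s^3 + 0.52*s^2 - 4.45*s + 0.91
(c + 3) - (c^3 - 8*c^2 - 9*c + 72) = -c^3 + 8*c^2 + 10*c - 69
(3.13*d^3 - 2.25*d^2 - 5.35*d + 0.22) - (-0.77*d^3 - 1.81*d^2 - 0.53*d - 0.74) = 3.9*d^3 - 0.44*d^2 - 4.82*d + 0.96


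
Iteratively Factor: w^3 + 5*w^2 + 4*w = (w + 4)*(w^2 + w) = (w + 1)*(w + 4)*(w)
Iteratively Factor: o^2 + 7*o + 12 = (o + 3)*(o + 4)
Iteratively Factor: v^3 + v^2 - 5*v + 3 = (v - 1)*(v^2 + 2*v - 3) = (v - 1)*(v + 3)*(v - 1)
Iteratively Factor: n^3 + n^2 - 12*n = (n)*(n^2 + n - 12) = n*(n - 3)*(n + 4)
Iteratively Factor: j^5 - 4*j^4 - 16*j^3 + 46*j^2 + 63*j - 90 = (j - 3)*(j^4 - j^3 - 19*j^2 - 11*j + 30) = (j - 5)*(j - 3)*(j^3 + 4*j^2 + j - 6) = (j - 5)*(j - 3)*(j + 3)*(j^2 + j - 2) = (j - 5)*(j - 3)*(j + 2)*(j + 3)*(j - 1)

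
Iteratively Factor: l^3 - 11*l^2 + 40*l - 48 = (l - 4)*(l^2 - 7*l + 12) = (l - 4)*(l - 3)*(l - 4)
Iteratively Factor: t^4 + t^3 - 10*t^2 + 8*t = (t - 1)*(t^3 + 2*t^2 - 8*t) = (t - 1)*(t + 4)*(t^2 - 2*t) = t*(t - 1)*(t + 4)*(t - 2)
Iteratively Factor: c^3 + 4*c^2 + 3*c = (c)*(c^2 + 4*c + 3) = c*(c + 3)*(c + 1)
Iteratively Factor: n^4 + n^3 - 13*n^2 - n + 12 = (n - 1)*(n^3 + 2*n^2 - 11*n - 12) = (n - 1)*(n + 4)*(n^2 - 2*n - 3) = (n - 1)*(n + 1)*(n + 4)*(n - 3)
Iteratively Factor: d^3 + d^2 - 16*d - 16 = (d + 4)*(d^2 - 3*d - 4) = (d - 4)*(d + 4)*(d + 1)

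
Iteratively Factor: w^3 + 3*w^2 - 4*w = (w)*(w^2 + 3*w - 4) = w*(w - 1)*(w + 4)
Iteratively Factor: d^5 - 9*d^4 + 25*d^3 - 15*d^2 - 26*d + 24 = (d - 1)*(d^4 - 8*d^3 + 17*d^2 + 2*d - 24) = (d - 3)*(d - 1)*(d^3 - 5*d^2 + 2*d + 8) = (d - 3)*(d - 1)*(d + 1)*(d^2 - 6*d + 8) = (d - 4)*(d - 3)*(d - 1)*(d + 1)*(d - 2)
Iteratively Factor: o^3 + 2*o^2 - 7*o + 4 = (o - 1)*(o^2 + 3*o - 4) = (o - 1)*(o + 4)*(o - 1)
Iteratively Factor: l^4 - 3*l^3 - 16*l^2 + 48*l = (l)*(l^3 - 3*l^2 - 16*l + 48) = l*(l + 4)*(l^2 - 7*l + 12) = l*(l - 3)*(l + 4)*(l - 4)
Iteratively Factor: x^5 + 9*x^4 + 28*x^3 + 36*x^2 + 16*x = (x)*(x^4 + 9*x^3 + 28*x^2 + 36*x + 16) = x*(x + 2)*(x^3 + 7*x^2 + 14*x + 8) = x*(x + 2)*(x + 4)*(x^2 + 3*x + 2) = x*(x + 1)*(x + 2)*(x + 4)*(x + 2)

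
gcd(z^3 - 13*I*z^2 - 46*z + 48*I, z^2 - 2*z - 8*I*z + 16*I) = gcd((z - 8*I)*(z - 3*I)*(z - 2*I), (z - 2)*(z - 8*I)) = z - 8*I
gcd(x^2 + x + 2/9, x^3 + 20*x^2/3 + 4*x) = x + 2/3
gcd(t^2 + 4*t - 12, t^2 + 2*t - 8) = t - 2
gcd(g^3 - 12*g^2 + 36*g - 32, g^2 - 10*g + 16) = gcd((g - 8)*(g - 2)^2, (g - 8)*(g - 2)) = g^2 - 10*g + 16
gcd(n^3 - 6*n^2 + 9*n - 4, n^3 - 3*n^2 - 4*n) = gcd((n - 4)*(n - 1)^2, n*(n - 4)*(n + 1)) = n - 4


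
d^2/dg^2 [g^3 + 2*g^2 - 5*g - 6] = 6*g + 4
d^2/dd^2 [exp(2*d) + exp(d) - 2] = (4*exp(d) + 1)*exp(d)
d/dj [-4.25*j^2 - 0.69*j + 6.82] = -8.5*j - 0.69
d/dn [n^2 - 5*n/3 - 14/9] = 2*n - 5/3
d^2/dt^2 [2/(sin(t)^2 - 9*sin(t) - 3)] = 2*(4*sin(t)^4 - 27*sin(t)^3 + 87*sin(t)^2 + 27*sin(t) - 168)/(9*sin(t) + cos(t)^2 + 2)^3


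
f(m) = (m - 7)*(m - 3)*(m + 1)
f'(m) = (m - 7)*(m - 3) + (m - 7)*(m + 1) + (m - 3)*(m + 1) = 3*m^2 - 18*m + 11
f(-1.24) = -8.39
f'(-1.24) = 37.93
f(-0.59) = 11.17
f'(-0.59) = 22.66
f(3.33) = -5.24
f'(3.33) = -15.67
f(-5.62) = -502.58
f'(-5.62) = 206.91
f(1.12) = 23.44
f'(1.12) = -5.40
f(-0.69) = 8.80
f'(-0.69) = 24.85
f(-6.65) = -744.23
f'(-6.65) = 263.37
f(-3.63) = -185.35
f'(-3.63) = 115.87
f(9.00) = 120.00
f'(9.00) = 92.00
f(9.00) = 120.00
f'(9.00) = 92.00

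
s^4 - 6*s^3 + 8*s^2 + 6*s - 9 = (s - 3)^2*(s - 1)*(s + 1)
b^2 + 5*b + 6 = (b + 2)*(b + 3)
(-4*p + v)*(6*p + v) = -24*p^2 + 2*p*v + v^2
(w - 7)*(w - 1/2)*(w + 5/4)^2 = w^4 - 5*w^3 - 219*w^2/16 - 95*w/32 + 175/32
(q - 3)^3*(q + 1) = q^4 - 8*q^3 + 18*q^2 - 27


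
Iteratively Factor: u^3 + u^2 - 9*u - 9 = (u + 3)*(u^2 - 2*u - 3) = (u - 3)*(u + 3)*(u + 1)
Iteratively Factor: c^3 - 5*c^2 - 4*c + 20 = (c + 2)*(c^2 - 7*c + 10) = (c - 2)*(c + 2)*(c - 5)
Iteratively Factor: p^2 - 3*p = (p - 3)*(p)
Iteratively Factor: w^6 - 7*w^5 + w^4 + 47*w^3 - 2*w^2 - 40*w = (w + 1)*(w^5 - 8*w^4 + 9*w^3 + 38*w^2 - 40*w) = (w - 5)*(w + 1)*(w^4 - 3*w^3 - 6*w^2 + 8*w) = (w - 5)*(w + 1)*(w + 2)*(w^3 - 5*w^2 + 4*w) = (w - 5)*(w - 4)*(w + 1)*(w + 2)*(w^2 - w) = w*(w - 5)*(w - 4)*(w + 1)*(w + 2)*(w - 1)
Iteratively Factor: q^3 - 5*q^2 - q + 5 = (q + 1)*(q^2 - 6*q + 5) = (q - 1)*(q + 1)*(q - 5)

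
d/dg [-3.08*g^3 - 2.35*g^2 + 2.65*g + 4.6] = -9.24*g^2 - 4.7*g + 2.65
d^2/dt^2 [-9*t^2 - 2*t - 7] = -18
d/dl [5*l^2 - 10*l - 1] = 10*l - 10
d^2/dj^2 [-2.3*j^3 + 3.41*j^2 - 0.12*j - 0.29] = 6.82 - 13.8*j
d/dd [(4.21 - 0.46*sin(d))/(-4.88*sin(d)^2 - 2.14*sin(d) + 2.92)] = (-2.2448*sin(d)^2 + 41.0896*sin(d) + 7.6662)*cos(d)/(23.8144*sin(d)^4 + 20.8864*sin(d)^3 - 23.9196*sin(d)^2 - 12.4976*sin(d) + 8.5264)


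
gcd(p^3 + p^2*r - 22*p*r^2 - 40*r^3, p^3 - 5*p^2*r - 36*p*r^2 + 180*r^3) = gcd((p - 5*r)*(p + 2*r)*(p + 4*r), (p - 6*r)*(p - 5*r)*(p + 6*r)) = p - 5*r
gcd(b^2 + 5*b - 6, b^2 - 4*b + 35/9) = 1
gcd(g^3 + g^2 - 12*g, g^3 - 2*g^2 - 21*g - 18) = 1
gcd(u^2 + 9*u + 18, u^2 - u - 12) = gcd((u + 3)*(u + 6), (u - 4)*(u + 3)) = u + 3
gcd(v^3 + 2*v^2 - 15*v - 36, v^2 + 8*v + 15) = v + 3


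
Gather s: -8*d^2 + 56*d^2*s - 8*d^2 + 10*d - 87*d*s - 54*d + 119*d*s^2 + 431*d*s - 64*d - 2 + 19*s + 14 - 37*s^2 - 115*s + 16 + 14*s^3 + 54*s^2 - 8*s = -16*d^2 - 108*d + 14*s^3 + s^2*(119*d + 17) + s*(56*d^2 + 344*d - 104) + 28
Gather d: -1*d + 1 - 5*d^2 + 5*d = -5*d^2 + 4*d + 1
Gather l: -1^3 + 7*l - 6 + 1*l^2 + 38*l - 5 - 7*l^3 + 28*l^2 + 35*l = -7*l^3 + 29*l^2 + 80*l - 12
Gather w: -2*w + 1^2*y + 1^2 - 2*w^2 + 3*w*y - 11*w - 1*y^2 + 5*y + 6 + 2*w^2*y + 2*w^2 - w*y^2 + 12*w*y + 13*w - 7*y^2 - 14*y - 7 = 2*w^2*y + w*(-y^2 + 15*y) - 8*y^2 - 8*y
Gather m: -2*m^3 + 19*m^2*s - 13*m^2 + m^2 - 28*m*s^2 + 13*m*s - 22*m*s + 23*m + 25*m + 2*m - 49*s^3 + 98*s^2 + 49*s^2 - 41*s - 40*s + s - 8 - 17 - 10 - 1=-2*m^3 + m^2*(19*s - 12) + m*(-28*s^2 - 9*s + 50) - 49*s^3 + 147*s^2 - 80*s - 36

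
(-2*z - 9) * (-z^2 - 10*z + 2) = 2*z^3 + 29*z^2 + 86*z - 18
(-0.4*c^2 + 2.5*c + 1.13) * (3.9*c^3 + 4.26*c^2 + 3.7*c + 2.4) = -1.56*c^5 + 8.046*c^4 + 13.577*c^3 + 13.1038*c^2 + 10.181*c + 2.712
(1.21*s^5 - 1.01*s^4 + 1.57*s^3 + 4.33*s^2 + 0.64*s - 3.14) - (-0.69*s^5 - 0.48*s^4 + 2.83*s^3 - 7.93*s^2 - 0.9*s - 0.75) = 1.9*s^5 - 0.53*s^4 - 1.26*s^3 + 12.26*s^2 + 1.54*s - 2.39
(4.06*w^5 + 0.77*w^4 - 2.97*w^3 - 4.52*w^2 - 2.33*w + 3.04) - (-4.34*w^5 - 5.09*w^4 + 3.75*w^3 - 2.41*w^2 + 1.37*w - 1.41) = 8.4*w^5 + 5.86*w^4 - 6.72*w^3 - 2.11*w^2 - 3.7*w + 4.45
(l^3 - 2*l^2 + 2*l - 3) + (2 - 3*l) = l^3 - 2*l^2 - l - 1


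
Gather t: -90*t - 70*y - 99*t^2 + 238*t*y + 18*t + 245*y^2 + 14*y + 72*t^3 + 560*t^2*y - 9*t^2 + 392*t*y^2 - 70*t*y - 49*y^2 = 72*t^3 + t^2*(560*y - 108) + t*(392*y^2 + 168*y - 72) + 196*y^2 - 56*y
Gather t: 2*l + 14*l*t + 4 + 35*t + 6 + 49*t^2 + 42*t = 2*l + 49*t^2 + t*(14*l + 77) + 10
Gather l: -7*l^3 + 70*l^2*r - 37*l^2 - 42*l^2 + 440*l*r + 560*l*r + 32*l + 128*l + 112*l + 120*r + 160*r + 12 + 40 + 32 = -7*l^3 + l^2*(70*r - 79) + l*(1000*r + 272) + 280*r + 84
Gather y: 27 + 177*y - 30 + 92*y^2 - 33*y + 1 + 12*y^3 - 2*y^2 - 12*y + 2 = 12*y^3 + 90*y^2 + 132*y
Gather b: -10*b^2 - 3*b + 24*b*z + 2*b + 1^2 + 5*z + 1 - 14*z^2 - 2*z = -10*b^2 + b*(24*z - 1) - 14*z^2 + 3*z + 2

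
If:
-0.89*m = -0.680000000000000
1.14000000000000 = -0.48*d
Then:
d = -2.38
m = 0.76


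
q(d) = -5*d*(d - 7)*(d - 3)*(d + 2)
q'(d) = -5*d*(d - 7)*(d - 3) - 5*d*(d - 7)*(d + 2) - 5*d*(d - 3)*(d + 2) - 5*(d - 7)*(d - 3)*(d + 2)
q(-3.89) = -2758.22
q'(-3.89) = 2822.03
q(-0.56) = 108.52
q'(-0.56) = -163.26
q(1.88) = -209.15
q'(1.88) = 62.43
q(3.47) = 157.46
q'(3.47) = 364.57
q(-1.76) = 88.07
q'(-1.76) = 288.35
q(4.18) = 429.80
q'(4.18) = 384.20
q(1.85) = -210.92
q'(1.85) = 55.57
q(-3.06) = -988.71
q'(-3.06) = 1517.28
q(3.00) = 0.00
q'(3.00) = 300.00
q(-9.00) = -60480.00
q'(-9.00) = 24180.00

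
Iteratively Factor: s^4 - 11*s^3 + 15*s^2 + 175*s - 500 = (s - 5)*(s^3 - 6*s^2 - 15*s + 100) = (s - 5)*(s + 4)*(s^2 - 10*s + 25) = (s - 5)^2*(s + 4)*(s - 5)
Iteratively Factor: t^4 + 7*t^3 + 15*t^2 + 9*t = (t)*(t^3 + 7*t^2 + 15*t + 9) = t*(t + 3)*(t^2 + 4*t + 3) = t*(t + 1)*(t + 3)*(t + 3)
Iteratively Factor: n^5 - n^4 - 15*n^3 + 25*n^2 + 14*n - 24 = (n - 1)*(n^4 - 15*n^2 + 10*n + 24) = (n - 3)*(n - 1)*(n^3 + 3*n^2 - 6*n - 8) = (n - 3)*(n - 1)*(n + 1)*(n^2 + 2*n - 8) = (n - 3)*(n - 1)*(n + 1)*(n + 4)*(n - 2)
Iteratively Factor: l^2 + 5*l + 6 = (l + 2)*(l + 3)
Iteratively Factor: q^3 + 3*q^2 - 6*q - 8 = (q + 1)*(q^2 + 2*q - 8) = (q - 2)*(q + 1)*(q + 4)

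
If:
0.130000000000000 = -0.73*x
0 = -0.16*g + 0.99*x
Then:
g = -1.10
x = -0.18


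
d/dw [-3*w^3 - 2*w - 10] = -9*w^2 - 2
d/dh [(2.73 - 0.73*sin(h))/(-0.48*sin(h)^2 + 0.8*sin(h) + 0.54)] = (-0.3504*sin(h)^2 + 2.6208*sin(h) - 2.5782)*cos(h)/(0.2304*sin(h)^4 - 0.768*sin(h)^3 + 0.1216*sin(h)^2 + 0.864*sin(h) + 0.2916)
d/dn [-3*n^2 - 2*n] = -6*n - 2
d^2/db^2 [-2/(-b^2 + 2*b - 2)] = 4*(-b^2 + 2*b + 4*(b - 1)^2 - 2)/(b^2 - 2*b + 2)^3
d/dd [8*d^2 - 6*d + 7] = 16*d - 6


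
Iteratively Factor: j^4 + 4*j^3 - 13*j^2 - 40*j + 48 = (j + 4)*(j^3 - 13*j + 12) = (j - 3)*(j + 4)*(j^2 + 3*j - 4) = (j - 3)*(j + 4)^2*(j - 1)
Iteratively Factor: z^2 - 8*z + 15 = (z - 3)*(z - 5)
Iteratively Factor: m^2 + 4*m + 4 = (m + 2)*(m + 2)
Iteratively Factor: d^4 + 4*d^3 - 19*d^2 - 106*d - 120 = (d + 4)*(d^3 - 19*d - 30) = (d - 5)*(d + 4)*(d^2 + 5*d + 6) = (d - 5)*(d + 2)*(d + 4)*(d + 3)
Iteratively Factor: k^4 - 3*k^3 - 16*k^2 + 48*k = (k - 4)*(k^3 + k^2 - 12*k) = (k - 4)*(k + 4)*(k^2 - 3*k) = k*(k - 4)*(k + 4)*(k - 3)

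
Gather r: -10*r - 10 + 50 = 40 - 10*r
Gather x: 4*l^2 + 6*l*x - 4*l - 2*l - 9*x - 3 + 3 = 4*l^2 - 6*l + x*(6*l - 9)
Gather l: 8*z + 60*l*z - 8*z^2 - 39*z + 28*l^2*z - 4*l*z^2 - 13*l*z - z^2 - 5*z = 28*l^2*z + l*(-4*z^2 + 47*z) - 9*z^2 - 36*z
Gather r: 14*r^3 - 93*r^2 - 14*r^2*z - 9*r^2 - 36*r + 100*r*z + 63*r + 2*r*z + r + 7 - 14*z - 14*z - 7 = 14*r^3 + r^2*(-14*z - 102) + r*(102*z + 28) - 28*z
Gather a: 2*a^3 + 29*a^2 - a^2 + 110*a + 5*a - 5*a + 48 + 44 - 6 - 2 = 2*a^3 + 28*a^2 + 110*a + 84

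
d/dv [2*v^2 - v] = 4*v - 1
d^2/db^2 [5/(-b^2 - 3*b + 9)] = 10*(b^2 + 3*b - (2*b + 3)^2 - 9)/(b^2 + 3*b - 9)^3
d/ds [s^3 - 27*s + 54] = 3*s^2 - 27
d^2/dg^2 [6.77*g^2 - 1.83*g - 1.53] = 13.5400000000000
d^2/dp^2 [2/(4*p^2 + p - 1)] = 4*(-16*p^2 - 4*p + (8*p + 1)^2 + 4)/(4*p^2 + p - 1)^3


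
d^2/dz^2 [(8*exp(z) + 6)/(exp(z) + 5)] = 34*(5 - exp(z))*exp(z)/(exp(3*z) + 15*exp(2*z) + 75*exp(z) + 125)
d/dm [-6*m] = -6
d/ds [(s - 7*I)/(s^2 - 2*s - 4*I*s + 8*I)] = (-s^2 + 14*I*s + 28 - 6*I)/(s^4 + s^3*(-4 - 8*I) + s^2*(-12 + 32*I) + s*(64 - 32*I) - 64)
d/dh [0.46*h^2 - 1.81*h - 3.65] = 0.92*h - 1.81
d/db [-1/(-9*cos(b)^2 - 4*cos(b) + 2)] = 2*(9*cos(b) + 2)*sin(b)/(9*cos(b)^2 + 4*cos(b) - 2)^2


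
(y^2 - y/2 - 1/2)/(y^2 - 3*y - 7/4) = 2*(y - 1)/(2*y - 7)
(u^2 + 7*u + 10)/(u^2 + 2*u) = (u + 5)/u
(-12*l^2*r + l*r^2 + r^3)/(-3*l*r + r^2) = 4*l + r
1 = 1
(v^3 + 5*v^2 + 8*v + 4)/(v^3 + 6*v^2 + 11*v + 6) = (v + 2)/(v + 3)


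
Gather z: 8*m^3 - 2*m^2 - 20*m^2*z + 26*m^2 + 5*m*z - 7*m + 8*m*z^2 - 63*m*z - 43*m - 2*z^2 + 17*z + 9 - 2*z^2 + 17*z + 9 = 8*m^3 + 24*m^2 - 50*m + z^2*(8*m - 4) + z*(-20*m^2 - 58*m + 34) + 18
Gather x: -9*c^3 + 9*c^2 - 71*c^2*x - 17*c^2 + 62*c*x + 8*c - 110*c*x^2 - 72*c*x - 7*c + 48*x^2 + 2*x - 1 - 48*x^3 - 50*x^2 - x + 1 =-9*c^3 - 8*c^2 + c - 48*x^3 + x^2*(-110*c - 2) + x*(-71*c^2 - 10*c + 1)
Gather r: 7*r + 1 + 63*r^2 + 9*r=63*r^2 + 16*r + 1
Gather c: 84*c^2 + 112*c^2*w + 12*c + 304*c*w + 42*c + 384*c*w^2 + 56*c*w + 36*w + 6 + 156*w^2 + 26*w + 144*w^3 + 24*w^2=c^2*(112*w + 84) + c*(384*w^2 + 360*w + 54) + 144*w^3 + 180*w^2 + 62*w + 6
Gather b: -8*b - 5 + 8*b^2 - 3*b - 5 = 8*b^2 - 11*b - 10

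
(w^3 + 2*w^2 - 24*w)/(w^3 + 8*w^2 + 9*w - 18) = w*(w - 4)/(w^2 + 2*w - 3)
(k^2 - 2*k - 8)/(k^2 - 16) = (k + 2)/(k + 4)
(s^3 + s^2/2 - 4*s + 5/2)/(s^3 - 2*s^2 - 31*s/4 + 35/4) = 2*(s - 1)/(2*s - 7)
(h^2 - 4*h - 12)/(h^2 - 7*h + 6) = (h + 2)/(h - 1)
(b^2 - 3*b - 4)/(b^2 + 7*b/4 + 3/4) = 4*(b - 4)/(4*b + 3)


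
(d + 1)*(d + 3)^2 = d^3 + 7*d^2 + 15*d + 9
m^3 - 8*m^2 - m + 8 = (m - 8)*(m - 1)*(m + 1)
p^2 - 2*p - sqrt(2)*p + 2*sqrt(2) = (p - 2)*(p - sqrt(2))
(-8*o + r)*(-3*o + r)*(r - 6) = 24*o^2*r - 144*o^2 - 11*o*r^2 + 66*o*r + r^3 - 6*r^2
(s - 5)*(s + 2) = s^2 - 3*s - 10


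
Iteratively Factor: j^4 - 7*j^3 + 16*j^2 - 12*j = (j - 3)*(j^3 - 4*j^2 + 4*j) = j*(j - 3)*(j^2 - 4*j + 4) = j*(j - 3)*(j - 2)*(j - 2)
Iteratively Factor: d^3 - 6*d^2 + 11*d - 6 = (d - 2)*(d^2 - 4*d + 3) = (d - 2)*(d - 1)*(d - 3)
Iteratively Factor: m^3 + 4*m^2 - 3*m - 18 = (m + 3)*(m^2 + m - 6) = (m + 3)^2*(m - 2)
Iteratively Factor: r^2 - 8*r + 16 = (r - 4)*(r - 4)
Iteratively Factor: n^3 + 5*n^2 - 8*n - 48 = (n - 3)*(n^2 + 8*n + 16) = (n - 3)*(n + 4)*(n + 4)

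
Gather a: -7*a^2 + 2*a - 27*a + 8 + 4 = -7*a^2 - 25*a + 12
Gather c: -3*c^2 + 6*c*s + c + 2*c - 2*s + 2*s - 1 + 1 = -3*c^2 + c*(6*s + 3)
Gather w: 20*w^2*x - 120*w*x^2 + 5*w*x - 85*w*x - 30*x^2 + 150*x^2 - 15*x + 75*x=20*w^2*x + w*(-120*x^2 - 80*x) + 120*x^2 + 60*x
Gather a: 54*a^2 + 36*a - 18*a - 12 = 54*a^2 + 18*a - 12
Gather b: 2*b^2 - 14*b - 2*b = 2*b^2 - 16*b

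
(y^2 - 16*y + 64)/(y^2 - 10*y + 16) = (y - 8)/(y - 2)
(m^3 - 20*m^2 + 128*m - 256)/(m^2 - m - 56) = (m^2 - 12*m + 32)/(m + 7)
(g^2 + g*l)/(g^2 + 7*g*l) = (g + l)/(g + 7*l)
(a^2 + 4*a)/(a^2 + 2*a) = (a + 4)/(a + 2)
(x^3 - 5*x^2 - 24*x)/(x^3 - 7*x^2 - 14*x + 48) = x/(x - 2)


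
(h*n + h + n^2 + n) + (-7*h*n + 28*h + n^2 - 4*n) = -6*h*n + 29*h + 2*n^2 - 3*n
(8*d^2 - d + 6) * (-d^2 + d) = -8*d^4 + 9*d^3 - 7*d^2 + 6*d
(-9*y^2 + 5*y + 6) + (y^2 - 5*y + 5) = 11 - 8*y^2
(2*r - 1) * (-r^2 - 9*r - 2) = -2*r^3 - 17*r^2 + 5*r + 2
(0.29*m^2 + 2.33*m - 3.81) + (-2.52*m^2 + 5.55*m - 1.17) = -2.23*m^2 + 7.88*m - 4.98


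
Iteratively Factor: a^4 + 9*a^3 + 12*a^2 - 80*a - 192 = (a + 4)*(a^3 + 5*a^2 - 8*a - 48) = (a + 4)^2*(a^2 + a - 12) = (a + 4)^3*(a - 3)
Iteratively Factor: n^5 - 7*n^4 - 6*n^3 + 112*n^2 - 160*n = (n - 5)*(n^4 - 2*n^3 - 16*n^2 + 32*n) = (n - 5)*(n - 2)*(n^3 - 16*n) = (n - 5)*(n - 2)*(n + 4)*(n^2 - 4*n) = (n - 5)*(n - 4)*(n - 2)*(n + 4)*(n)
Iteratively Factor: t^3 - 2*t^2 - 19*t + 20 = (t - 1)*(t^2 - t - 20) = (t - 5)*(t - 1)*(t + 4)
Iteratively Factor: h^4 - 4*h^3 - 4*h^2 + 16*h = (h - 2)*(h^3 - 2*h^2 - 8*h) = h*(h - 2)*(h^2 - 2*h - 8) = h*(h - 2)*(h + 2)*(h - 4)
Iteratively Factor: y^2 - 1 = (y + 1)*(y - 1)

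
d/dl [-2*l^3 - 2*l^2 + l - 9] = -6*l^2 - 4*l + 1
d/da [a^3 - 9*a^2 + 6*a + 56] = 3*a^2 - 18*a + 6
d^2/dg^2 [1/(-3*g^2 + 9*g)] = 2*(g*(g - 3) - (2*g - 3)^2)/(3*g^3*(g - 3)^3)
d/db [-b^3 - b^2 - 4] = b*(-3*b - 2)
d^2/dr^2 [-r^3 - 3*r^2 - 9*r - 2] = -6*r - 6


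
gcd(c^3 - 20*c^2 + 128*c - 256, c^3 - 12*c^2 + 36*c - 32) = c - 8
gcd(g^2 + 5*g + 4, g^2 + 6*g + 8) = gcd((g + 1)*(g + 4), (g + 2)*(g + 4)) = g + 4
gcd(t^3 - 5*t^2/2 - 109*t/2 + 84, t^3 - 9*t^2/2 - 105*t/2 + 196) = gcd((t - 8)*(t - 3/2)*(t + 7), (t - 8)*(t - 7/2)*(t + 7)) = t^2 - t - 56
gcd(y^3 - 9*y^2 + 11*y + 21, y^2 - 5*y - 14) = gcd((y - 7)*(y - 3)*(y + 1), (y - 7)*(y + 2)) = y - 7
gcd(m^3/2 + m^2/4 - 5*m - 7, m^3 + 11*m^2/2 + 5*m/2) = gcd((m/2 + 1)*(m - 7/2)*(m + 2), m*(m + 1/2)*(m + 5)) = 1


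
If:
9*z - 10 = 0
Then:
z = 10/9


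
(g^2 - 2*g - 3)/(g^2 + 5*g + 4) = (g - 3)/(g + 4)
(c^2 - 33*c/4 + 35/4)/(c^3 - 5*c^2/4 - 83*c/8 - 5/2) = 2*(-4*c^2 + 33*c - 35)/(-8*c^3 + 10*c^2 + 83*c + 20)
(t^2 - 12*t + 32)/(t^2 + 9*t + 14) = (t^2 - 12*t + 32)/(t^2 + 9*t + 14)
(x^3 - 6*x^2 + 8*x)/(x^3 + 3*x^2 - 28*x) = (x - 2)/(x + 7)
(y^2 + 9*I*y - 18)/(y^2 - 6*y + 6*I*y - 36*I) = (y + 3*I)/(y - 6)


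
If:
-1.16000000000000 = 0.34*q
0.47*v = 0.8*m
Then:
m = 0.5875*v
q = -3.41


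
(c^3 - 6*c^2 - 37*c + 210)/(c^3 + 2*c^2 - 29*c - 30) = (c - 7)/(c + 1)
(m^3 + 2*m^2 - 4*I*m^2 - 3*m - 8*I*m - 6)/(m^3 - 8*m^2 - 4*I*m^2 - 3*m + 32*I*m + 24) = (m + 2)/(m - 8)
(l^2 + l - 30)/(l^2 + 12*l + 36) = (l - 5)/(l + 6)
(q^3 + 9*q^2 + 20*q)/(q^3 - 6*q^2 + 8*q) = (q^2 + 9*q + 20)/(q^2 - 6*q + 8)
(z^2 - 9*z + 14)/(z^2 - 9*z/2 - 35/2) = 2*(z - 2)/(2*z + 5)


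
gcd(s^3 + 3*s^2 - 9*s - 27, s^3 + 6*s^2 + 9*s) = s^2 + 6*s + 9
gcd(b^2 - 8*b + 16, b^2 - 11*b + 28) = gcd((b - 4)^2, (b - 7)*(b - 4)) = b - 4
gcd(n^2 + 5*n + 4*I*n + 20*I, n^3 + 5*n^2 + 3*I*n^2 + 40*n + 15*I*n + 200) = n + 5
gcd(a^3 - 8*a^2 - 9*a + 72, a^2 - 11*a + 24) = a^2 - 11*a + 24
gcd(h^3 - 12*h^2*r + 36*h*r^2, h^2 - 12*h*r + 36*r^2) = h^2 - 12*h*r + 36*r^2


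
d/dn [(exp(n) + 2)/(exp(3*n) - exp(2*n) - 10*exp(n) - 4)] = ((exp(n) + 2)*(-3*exp(2*n) + 2*exp(n) + 10) + exp(3*n) - exp(2*n) - 10*exp(n) - 4)*exp(n)/(-exp(3*n) + exp(2*n) + 10*exp(n) + 4)^2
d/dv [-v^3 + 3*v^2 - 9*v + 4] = -3*v^2 + 6*v - 9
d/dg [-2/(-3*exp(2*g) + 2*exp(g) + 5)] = (4 - 12*exp(g))*exp(g)/(-3*exp(2*g) + 2*exp(g) + 5)^2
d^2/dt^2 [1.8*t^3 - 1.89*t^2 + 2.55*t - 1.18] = 10.8*t - 3.78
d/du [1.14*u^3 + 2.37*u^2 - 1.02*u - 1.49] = 3.42*u^2 + 4.74*u - 1.02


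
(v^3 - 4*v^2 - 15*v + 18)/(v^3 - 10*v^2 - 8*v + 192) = (v^2 + 2*v - 3)/(v^2 - 4*v - 32)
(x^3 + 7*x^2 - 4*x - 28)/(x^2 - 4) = x + 7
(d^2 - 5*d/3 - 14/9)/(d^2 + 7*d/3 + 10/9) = (3*d - 7)/(3*d + 5)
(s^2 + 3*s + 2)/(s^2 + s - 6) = (s^2 + 3*s + 2)/(s^2 + s - 6)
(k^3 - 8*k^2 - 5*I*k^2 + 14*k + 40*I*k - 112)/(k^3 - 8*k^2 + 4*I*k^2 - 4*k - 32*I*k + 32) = (k - 7*I)/(k + 2*I)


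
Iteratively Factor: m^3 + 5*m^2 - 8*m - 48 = (m - 3)*(m^2 + 8*m + 16) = (m - 3)*(m + 4)*(m + 4)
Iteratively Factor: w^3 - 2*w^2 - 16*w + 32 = (w + 4)*(w^2 - 6*w + 8) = (w - 2)*(w + 4)*(w - 4)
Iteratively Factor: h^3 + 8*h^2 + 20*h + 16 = (h + 2)*(h^2 + 6*h + 8) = (h + 2)^2*(h + 4)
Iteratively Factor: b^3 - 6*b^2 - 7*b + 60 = (b + 3)*(b^2 - 9*b + 20) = (b - 4)*(b + 3)*(b - 5)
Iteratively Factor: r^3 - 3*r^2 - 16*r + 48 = (r - 4)*(r^2 + r - 12) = (r - 4)*(r - 3)*(r + 4)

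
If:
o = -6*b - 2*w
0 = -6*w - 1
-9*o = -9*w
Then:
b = 1/12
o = -1/6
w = -1/6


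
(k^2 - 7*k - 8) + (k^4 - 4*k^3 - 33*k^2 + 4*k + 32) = k^4 - 4*k^3 - 32*k^2 - 3*k + 24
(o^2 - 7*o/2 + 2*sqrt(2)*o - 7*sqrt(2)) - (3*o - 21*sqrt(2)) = o^2 - 13*o/2 + 2*sqrt(2)*o + 14*sqrt(2)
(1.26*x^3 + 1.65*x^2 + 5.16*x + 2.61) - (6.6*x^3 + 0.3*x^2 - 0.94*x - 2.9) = -5.34*x^3 + 1.35*x^2 + 6.1*x + 5.51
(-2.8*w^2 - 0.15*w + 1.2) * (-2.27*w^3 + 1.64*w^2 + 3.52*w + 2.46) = 6.356*w^5 - 4.2515*w^4 - 12.826*w^3 - 5.448*w^2 + 3.855*w + 2.952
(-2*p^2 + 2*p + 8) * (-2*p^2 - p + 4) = 4*p^4 - 2*p^3 - 26*p^2 + 32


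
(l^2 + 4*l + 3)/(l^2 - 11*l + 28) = (l^2 + 4*l + 3)/(l^2 - 11*l + 28)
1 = 1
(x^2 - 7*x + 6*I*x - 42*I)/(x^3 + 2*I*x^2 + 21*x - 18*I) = (x - 7)/(x^2 - 4*I*x - 3)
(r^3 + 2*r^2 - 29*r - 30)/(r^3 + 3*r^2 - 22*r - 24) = (r - 5)/(r - 4)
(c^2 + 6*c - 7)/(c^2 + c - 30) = (c^2 + 6*c - 7)/(c^2 + c - 30)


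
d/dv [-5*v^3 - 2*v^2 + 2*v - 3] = -15*v^2 - 4*v + 2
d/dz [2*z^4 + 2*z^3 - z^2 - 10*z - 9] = 8*z^3 + 6*z^2 - 2*z - 10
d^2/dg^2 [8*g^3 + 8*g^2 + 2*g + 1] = 48*g + 16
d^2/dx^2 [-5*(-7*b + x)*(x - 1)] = -10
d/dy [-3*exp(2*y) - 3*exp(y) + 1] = (-6*exp(y) - 3)*exp(y)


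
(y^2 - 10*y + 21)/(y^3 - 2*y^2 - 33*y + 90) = (y - 7)/(y^2 + y - 30)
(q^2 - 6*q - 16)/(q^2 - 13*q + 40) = (q + 2)/(q - 5)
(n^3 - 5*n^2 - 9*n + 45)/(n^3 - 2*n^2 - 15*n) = (n - 3)/n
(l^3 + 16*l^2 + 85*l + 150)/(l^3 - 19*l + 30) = (l^2 + 11*l + 30)/(l^2 - 5*l + 6)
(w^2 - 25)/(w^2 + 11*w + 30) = (w - 5)/(w + 6)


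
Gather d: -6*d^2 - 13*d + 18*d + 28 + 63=-6*d^2 + 5*d + 91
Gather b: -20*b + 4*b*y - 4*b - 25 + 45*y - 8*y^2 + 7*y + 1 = b*(4*y - 24) - 8*y^2 + 52*y - 24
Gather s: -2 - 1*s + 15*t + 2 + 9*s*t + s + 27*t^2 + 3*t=9*s*t + 27*t^2 + 18*t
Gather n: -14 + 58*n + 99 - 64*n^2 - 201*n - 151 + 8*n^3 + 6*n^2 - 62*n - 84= 8*n^3 - 58*n^2 - 205*n - 150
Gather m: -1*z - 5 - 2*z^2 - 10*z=-2*z^2 - 11*z - 5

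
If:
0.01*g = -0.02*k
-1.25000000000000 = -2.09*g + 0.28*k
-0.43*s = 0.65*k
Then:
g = 0.56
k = -0.28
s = 0.42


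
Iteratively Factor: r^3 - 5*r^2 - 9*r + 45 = (r - 5)*(r^2 - 9) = (r - 5)*(r + 3)*(r - 3)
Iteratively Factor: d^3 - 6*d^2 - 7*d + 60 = (d - 5)*(d^2 - d - 12) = (d - 5)*(d - 4)*(d + 3)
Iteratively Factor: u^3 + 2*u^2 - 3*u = (u - 1)*(u^2 + 3*u) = u*(u - 1)*(u + 3)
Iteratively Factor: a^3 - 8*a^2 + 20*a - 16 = (a - 2)*(a^2 - 6*a + 8) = (a - 2)^2*(a - 4)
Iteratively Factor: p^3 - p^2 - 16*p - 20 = (p + 2)*(p^2 - 3*p - 10) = (p - 5)*(p + 2)*(p + 2)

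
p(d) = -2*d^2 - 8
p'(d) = -4*d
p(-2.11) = -16.90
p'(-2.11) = 8.44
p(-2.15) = -17.24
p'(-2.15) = 8.60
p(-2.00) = -16.00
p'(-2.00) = 8.00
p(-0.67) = -8.90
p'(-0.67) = 2.68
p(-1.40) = -11.92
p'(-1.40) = 5.60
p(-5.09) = -59.82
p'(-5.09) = 20.36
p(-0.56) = -8.63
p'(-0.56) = 2.24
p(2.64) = -21.94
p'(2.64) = -10.56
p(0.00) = -8.00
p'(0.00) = 0.00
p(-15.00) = -458.00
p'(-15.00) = 60.00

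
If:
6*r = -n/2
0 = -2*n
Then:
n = 0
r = 0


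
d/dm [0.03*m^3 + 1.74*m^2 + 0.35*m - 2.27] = 0.09*m^2 + 3.48*m + 0.35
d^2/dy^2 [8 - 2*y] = 0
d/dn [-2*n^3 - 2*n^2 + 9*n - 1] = -6*n^2 - 4*n + 9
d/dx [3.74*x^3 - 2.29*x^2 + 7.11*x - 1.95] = 11.22*x^2 - 4.58*x + 7.11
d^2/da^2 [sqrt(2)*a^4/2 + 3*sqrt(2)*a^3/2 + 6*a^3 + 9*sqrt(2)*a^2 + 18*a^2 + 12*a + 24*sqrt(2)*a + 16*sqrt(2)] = 6*sqrt(2)*a^2 + 9*sqrt(2)*a + 36*a + 18*sqrt(2) + 36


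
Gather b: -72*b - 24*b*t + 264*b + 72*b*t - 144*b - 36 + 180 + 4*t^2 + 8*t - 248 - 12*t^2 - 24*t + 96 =b*(48*t + 48) - 8*t^2 - 16*t - 8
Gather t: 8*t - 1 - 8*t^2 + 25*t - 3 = -8*t^2 + 33*t - 4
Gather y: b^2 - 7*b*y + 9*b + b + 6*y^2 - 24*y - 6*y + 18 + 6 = b^2 + 10*b + 6*y^2 + y*(-7*b - 30) + 24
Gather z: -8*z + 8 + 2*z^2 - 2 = 2*z^2 - 8*z + 6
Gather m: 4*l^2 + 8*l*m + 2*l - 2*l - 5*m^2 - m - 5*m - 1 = 4*l^2 - 5*m^2 + m*(8*l - 6) - 1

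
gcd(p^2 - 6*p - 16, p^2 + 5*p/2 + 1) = p + 2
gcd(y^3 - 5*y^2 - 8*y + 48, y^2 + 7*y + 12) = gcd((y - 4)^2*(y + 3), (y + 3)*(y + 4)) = y + 3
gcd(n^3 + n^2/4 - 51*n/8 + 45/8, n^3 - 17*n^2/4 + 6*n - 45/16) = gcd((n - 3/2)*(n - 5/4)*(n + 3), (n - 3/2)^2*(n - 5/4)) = n^2 - 11*n/4 + 15/8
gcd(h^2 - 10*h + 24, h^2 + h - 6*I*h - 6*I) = 1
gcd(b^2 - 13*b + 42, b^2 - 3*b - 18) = b - 6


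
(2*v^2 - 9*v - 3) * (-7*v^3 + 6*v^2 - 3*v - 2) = -14*v^5 + 75*v^4 - 39*v^3 + 5*v^2 + 27*v + 6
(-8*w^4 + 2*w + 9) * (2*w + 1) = -16*w^5 - 8*w^4 + 4*w^2 + 20*w + 9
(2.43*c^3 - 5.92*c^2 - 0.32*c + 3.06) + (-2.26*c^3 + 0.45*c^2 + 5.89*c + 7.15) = 0.17*c^3 - 5.47*c^2 + 5.57*c + 10.21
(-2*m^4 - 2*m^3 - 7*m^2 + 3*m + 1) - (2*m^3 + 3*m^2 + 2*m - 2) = -2*m^4 - 4*m^3 - 10*m^2 + m + 3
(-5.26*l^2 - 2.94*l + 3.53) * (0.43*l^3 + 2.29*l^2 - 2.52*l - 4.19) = -2.2618*l^5 - 13.3096*l^4 + 8.0405*l^3 + 37.5319*l^2 + 3.423*l - 14.7907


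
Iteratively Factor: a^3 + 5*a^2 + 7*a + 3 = (a + 1)*(a^2 + 4*a + 3) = (a + 1)*(a + 3)*(a + 1)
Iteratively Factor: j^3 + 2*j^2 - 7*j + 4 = (j - 1)*(j^2 + 3*j - 4) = (j - 1)^2*(j + 4)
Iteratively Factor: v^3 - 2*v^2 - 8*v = (v)*(v^2 - 2*v - 8) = v*(v - 4)*(v + 2)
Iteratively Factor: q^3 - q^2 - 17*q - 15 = (q + 3)*(q^2 - 4*q - 5) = (q + 1)*(q + 3)*(q - 5)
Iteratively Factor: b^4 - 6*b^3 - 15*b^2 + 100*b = (b - 5)*(b^3 - b^2 - 20*b) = (b - 5)^2*(b^2 + 4*b) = (b - 5)^2*(b + 4)*(b)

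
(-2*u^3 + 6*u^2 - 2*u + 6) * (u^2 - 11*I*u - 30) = -2*u^5 + 6*u^4 + 22*I*u^4 + 58*u^3 - 66*I*u^3 - 174*u^2 + 22*I*u^2 + 60*u - 66*I*u - 180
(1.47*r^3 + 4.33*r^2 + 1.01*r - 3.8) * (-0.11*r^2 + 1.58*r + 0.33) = -0.1617*r^5 + 1.8463*r^4 + 7.2154*r^3 + 3.4427*r^2 - 5.6707*r - 1.254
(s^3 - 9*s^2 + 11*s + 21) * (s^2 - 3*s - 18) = s^5 - 12*s^4 + 20*s^3 + 150*s^2 - 261*s - 378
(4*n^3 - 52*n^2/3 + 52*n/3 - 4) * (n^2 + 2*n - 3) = 4*n^5 - 28*n^4/3 - 88*n^3/3 + 248*n^2/3 - 60*n + 12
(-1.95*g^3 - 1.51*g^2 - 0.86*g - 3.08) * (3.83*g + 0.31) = -7.4685*g^4 - 6.3878*g^3 - 3.7619*g^2 - 12.063*g - 0.9548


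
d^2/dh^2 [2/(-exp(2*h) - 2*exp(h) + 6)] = 4*(-4*(exp(h) + 1)^2*exp(h) + (2*exp(h) + 1)*(exp(2*h) + 2*exp(h) - 6))*exp(h)/(exp(2*h) + 2*exp(h) - 6)^3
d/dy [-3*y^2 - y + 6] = -6*y - 1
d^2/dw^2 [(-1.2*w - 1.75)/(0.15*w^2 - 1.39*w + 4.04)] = (-(0.3*w - 1.39)*(0.6*w - 2.78)*(1.2*w + 1.75) + (1.08*w - 2.811)*(0.15*w^2 - 1.39*w + 4.04))/(0.15*w^2 - 1.39*w + 4.04)^3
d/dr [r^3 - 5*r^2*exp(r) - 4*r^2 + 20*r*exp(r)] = -5*r^2*exp(r) + 3*r^2 + 10*r*exp(r) - 8*r + 20*exp(r)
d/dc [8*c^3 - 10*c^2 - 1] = 4*c*(6*c - 5)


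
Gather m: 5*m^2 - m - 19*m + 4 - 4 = 5*m^2 - 20*m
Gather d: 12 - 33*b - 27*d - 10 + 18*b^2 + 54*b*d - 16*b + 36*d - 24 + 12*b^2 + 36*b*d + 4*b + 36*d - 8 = 30*b^2 - 45*b + d*(90*b + 45) - 30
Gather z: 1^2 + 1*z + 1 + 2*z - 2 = 3*z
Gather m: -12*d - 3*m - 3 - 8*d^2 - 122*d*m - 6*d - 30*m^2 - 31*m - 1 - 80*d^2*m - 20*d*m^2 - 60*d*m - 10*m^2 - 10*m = -8*d^2 - 18*d + m^2*(-20*d - 40) + m*(-80*d^2 - 182*d - 44) - 4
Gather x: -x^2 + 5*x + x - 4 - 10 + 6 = -x^2 + 6*x - 8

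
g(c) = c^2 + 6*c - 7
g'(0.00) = 6.00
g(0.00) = -7.00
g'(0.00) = 6.00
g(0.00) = -7.00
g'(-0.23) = 5.54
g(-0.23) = -8.33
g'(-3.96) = -1.92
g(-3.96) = -15.08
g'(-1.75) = 2.50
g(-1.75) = -14.44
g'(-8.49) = -10.98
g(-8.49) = 14.14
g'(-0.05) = 5.90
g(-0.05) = -7.30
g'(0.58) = 7.16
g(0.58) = -3.18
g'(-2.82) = 0.36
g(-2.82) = -15.97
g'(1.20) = 8.40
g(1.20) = 1.64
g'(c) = 2*c + 6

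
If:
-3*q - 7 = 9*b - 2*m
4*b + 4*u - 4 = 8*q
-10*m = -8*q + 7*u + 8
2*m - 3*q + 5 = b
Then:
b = -3/2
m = -11/4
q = 1/3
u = 19/6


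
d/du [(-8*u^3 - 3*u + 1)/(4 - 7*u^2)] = (56*u^4 - 117*u^2 + 14*u - 12)/(49*u^4 - 56*u^2 + 16)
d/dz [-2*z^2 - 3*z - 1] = -4*z - 3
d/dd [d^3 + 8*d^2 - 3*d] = 3*d^2 + 16*d - 3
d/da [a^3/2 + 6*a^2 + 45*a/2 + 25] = 3*a^2/2 + 12*a + 45/2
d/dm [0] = 0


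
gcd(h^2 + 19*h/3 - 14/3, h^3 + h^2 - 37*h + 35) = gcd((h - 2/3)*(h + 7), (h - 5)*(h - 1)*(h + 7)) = h + 7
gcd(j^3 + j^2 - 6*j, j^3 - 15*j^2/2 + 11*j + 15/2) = 1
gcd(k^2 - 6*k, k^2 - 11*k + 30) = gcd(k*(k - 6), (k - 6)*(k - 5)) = k - 6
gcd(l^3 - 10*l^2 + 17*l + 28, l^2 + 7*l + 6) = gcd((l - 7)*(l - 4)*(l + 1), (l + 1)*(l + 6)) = l + 1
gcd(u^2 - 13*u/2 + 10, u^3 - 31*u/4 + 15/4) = u - 5/2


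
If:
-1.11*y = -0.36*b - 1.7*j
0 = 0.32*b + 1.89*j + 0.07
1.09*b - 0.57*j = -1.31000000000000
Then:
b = -1.12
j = 0.15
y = -0.13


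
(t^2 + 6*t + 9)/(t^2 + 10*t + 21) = (t + 3)/(t + 7)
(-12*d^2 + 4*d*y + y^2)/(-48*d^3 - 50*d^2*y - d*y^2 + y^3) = (-2*d + y)/(-8*d^2 - 7*d*y + y^2)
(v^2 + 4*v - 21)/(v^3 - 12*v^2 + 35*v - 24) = (v + 7)/(v^2 - 9*v + 8)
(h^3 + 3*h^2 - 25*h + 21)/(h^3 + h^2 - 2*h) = (h^2 + 4*h - 21)/(h*(h + 2))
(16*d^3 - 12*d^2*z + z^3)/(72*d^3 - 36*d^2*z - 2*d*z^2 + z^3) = (-8*d^2 + 2*d*z + z^2)/(-36*d^2 + z^2)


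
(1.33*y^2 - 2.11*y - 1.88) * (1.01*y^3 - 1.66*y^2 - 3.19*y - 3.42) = 1.3433*y^5 - 4.3389*y^4 - 2.6389*y^3 + 5.3031*y^2 + 13.2134*y + 6.4296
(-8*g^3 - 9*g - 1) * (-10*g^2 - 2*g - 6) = 80*g^5 + 16*g^4 + 138*g^3 + 28*g^2 + 56*g + 6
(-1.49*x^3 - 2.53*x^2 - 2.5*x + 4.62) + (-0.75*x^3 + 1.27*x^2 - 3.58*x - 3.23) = -2.24*x^3 - 1.26*x^2 - 6.08*x + 1.39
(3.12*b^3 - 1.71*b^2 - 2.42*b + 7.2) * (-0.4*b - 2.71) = -1.248*b^4 - 7.7712*b^3 + 5.6021*b^2 + 3.6782*b - 19.512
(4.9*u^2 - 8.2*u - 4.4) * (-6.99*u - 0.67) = -34.251*u^3 + 54.035*u^2 + 36.25*u + 2.948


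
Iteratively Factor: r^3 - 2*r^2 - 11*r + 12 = (r - 4)*(r^2 + 2*r - 3) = (r - 4)*(r - 1)*(r + 3)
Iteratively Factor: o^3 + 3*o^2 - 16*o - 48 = (o - 4)*(o^2 + 7*o + 12) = (o - 4)*(o + 4)*(o + 3)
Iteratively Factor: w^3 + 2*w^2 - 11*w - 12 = (w + 4)*(w^2 - 2*w - 3) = (w + 1)*(w + 4)*(w - 3)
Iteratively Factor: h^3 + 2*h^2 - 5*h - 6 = (h + 1)*(h^2 + h - 6) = (h - 2)*(h + 1)*(h + 3)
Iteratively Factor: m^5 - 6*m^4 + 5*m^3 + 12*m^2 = (m)*(m^4 - 6*m^3 + 5*m^2 + 12*m) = m^2*(m^3 - 6*m^2 + 5*m + 12) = m^2*(m + 1)*(m^2 - 7*m + 12) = m^2*(m - 3)*(m + 1)*(m - 4)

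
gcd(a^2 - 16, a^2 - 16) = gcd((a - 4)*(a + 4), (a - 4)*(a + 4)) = a^2 - 16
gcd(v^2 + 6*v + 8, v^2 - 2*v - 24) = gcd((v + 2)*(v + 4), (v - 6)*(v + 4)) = v + 4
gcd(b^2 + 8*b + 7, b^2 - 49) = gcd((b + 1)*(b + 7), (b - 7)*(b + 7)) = b + 7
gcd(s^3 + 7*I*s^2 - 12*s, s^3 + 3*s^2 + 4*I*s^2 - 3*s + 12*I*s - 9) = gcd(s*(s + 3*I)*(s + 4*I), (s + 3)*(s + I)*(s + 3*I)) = s + 3*I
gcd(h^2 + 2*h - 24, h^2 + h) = 1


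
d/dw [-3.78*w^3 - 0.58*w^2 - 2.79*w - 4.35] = -11.34*w^2 - 1.16*w - 2.79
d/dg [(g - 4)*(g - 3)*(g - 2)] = 3*g^2 - 18*g + 26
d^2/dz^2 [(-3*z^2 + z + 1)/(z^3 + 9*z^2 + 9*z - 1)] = 6*(-z^6 + z^5 + 38*z^4 + 122*z^3 + 65*z^2 + 91*z + 32)/(z^9 + 27*z^8 + 270*z^7 + 1212*z^6 + 2376*z^5 + 1890*z^4 + 246*z^3 - 216*z^2 + 27*z - 1)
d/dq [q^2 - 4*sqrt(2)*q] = 2*q - 4*sqrt(2)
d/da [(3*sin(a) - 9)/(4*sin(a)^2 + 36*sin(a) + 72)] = 3*(6*sin(a) + cos(a)^2 + 44)*cos(a)/(4*(sin(a)^2 + 9*sin(a) + 18)^2)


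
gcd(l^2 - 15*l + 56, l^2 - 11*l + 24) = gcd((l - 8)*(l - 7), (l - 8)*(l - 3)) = l - 8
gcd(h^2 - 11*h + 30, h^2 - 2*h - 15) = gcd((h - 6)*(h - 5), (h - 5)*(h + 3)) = h - 5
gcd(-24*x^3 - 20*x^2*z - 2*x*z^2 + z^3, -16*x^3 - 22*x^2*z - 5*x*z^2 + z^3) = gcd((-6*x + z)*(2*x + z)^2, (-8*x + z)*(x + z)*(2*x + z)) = 2*x + z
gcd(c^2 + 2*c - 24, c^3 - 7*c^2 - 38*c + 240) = c + 6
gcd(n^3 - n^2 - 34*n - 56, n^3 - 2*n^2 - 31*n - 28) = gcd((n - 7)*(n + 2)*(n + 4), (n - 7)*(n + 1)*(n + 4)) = n^2 - 3*n - 28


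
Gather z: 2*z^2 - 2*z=2*z^2 - 2*z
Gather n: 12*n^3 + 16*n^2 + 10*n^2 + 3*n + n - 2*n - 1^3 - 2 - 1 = 12*n^3 + 26*n^2 + 2*n - 4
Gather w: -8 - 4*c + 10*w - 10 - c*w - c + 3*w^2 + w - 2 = -5*c + 3*w^2 + w*(11 - c) - 20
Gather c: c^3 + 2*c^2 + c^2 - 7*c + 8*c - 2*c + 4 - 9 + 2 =c^3 + 3*c^2 - c - 3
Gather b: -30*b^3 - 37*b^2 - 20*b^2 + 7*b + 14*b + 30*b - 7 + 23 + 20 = -30*b^3 - 57*b^2 + 51*b + 36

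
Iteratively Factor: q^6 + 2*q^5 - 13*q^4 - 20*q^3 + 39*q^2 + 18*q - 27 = (q - 3)*(q^5 + 5*q^4 + 2*q^3 - 14*q^2 - 3*q + 9) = (q - 3)*(q + 3)*(q^4 + 2*q^3 - 4*q^2 - 2*q + 3) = (q - 3)*(q - 1)*(q + 3)*(q^3 + 3*q^2 - q - 3) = (q - 3)*(q - 1)*(q + 1)*(q + 3)*(q^2 + 2*q - 3) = (q - 3)*(q - 1)*(q + 1)*(q + 3)^2*(q - 1)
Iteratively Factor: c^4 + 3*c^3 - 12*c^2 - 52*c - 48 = (c + 2)*(c^3 + c^2 - 14*c - 24) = (c + 2)^2*(c^2 - c - 12) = (c + 2)^2*(c + 3)*(c - 4)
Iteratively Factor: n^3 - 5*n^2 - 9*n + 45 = (n - 5)*(n^2 - 9) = (n - 5)*(n + 3)*(n - 3)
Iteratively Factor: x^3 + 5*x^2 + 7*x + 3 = (x + 1)*(x^2 + 4*x + 3) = (x + 1)*(x + 3)*(x + 1)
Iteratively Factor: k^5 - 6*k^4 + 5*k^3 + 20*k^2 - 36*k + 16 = (k - 2)*(k^4 - 4*k^3 - 3*k^2 + 14*k - 8) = (k - 2)*(k + 2)*(k^3 - 6*k^2 + 9*k - 4) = (k - 4)*(k - 2)*(k + 2)*(k^2 - 2*k + 1) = (k - 4)*(k - 2)*(k - 1)*(k + 2)*(k - 1)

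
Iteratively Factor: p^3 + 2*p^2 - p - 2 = (p + 1)*(p^2 + p - 2) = (p + 1)*(p + 2)*(p - 1)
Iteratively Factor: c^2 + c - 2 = (c - 1)*(c + 2)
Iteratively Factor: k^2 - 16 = (k - 4)*(k + 4)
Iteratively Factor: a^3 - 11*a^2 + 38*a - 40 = (a - 2)*(a^2 - 9*a + 20) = (a - 4)*(a - 2)*(a - 5)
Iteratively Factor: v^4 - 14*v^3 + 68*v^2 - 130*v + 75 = (v - 5)*(v^3 - 9*v^2 + 23*v - 15) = (v - 5)^2*(v^2 - 4*v + 3) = (v - 5)^2*(v - 1)*(v - 3)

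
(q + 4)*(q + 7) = q^2 + 11*q + 28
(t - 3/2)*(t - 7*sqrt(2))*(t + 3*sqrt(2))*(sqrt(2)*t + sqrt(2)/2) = sqrt(2)*t^4 - 8*t^3 - sqrt(2)*t^3 - 171*sqrt(2)*t^2/4 + 8*t^2 + 6*t + 42*sqrt(2)*t + 63*sqrt(2)/2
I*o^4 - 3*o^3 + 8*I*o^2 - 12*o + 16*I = (o - 2*I)*(o + 2*I)*(o + 4*I)*(I*o + 1)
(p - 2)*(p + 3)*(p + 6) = p^3 + 7*p^2 - 36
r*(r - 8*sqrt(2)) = r^2 - 8*sqrt(2)*r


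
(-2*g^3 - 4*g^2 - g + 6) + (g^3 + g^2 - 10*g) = -g^3 - 3*g^2 - 11*g + 6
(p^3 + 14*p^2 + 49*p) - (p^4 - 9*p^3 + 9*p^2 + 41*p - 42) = -p^4 + 10*p^3 + 5*p^2 + 8*p + 42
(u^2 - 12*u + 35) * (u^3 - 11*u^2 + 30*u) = u^5 - 23*u^4 + 197*u^3 - 745*u^2 + 1050*u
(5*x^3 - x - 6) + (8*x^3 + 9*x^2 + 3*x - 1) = 13*x^3 + 9*x^2 + 2*x - 7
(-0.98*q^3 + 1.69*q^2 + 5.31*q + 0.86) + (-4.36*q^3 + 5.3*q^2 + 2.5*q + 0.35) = -5.34*q^3 + 6.99*q^2 + 7.81*q + 1.21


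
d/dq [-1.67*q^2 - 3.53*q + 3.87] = -3.34*q - 3.53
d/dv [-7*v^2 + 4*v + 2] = 4 - 14*v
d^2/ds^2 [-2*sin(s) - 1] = 2*sin(s)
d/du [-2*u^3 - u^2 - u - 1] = -6*u^2 - 2*u - 1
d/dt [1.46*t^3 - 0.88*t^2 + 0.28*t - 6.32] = 4.38*t^2 - 1.76*t + 0.28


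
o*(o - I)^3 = o^4 - 3*I*o^3 - 3*o^2 + I*o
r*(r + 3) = r^2 + 3*r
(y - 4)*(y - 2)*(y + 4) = y^3 - 2*y^2 - 16*y + 32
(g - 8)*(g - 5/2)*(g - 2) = g^3 - 25*g^2/2 + 41*g - 40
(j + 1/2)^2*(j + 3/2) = j^3 + 5*j^2/2 + 7*j/4 + 3/8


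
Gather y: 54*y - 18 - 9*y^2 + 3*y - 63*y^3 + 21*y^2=-63*y^3 + 12*y^2 + 57*y - 18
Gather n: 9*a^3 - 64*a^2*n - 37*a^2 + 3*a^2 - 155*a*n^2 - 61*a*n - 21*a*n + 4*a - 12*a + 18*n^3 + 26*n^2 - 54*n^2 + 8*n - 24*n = 9*a^3 - 34*a^2 - 8*a + 18*n^3 + n^2*(-155*a - 28) + n*(-64*a^2 - 82*a - 16)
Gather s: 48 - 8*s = 48 - 8*s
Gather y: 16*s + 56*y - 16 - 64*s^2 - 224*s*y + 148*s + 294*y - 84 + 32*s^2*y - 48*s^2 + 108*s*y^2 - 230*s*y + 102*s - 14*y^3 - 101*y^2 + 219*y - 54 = -112*s^2 + 266*s - 14*y^3 + y^2*(108*s - 101) + y*(32*s^2 - 454*s + 569) - 154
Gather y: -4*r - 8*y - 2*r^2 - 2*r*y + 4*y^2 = -2*r^2 - 4*r + 4*y^2 + y*(-2*r - 8)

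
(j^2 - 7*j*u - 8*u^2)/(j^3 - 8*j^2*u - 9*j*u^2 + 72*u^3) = (-j - u)/(-j^2 + 9*u^2)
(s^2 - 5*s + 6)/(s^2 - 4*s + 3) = (s - 2)/(s - 1)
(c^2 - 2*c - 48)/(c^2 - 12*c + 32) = (c + 6)/(c - 4)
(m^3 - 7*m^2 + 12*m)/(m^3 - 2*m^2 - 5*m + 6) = m*(m - 4)/(m^2 + m - 2)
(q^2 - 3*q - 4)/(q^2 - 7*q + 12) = (q + 1)/(q - 3)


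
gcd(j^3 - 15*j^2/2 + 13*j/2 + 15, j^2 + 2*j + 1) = j + 1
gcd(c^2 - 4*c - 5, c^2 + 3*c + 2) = c + 1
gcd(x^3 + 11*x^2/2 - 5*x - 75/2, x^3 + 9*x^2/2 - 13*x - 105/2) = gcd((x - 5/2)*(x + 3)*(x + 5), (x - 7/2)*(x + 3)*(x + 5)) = x^2 + 8*x + 15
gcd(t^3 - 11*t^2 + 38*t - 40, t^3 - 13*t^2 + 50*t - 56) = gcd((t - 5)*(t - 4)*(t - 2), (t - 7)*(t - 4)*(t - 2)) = t^2 - 6*t + 8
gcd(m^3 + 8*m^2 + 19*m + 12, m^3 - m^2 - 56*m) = 1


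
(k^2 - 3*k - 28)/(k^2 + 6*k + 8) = (k - 7)/(k + 2)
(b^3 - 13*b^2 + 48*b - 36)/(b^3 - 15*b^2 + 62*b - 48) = (b - 6)/(b - 8)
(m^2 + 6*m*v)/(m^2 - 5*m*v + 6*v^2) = m*(m + 6*v)/(m^2 - 5*m*v + 6*v^2)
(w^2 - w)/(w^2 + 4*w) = (w - 1)/(w + 4)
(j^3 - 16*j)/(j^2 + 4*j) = j - 4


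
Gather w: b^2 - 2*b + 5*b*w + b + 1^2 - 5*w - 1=b^2 - b + w*(5*b - 5)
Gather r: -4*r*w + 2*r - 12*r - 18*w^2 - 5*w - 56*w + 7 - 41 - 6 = r*(-4*w - 10) - 18*w^2 - 61*w - 40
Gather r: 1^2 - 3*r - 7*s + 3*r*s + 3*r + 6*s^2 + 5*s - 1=3*r*s + 6*s^2 - 2*s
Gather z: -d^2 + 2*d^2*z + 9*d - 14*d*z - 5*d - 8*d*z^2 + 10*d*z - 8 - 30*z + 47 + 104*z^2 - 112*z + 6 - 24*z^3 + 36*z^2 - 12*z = -d^2 + 4*d - 24*z^3 + z^2*(140 - 8*d) + z*(2*d^2 - 4*d - 154) + 45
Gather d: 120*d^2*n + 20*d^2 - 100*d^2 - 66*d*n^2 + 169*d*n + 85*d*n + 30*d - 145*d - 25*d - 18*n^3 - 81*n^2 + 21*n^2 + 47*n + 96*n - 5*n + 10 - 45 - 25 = d^2*(120*n - 80) + d*(-66*n^2 + 254*n - 140) - 18*n^3 - 60*n^2 + 138*n - 60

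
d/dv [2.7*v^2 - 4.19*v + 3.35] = 5.4*v - 4.19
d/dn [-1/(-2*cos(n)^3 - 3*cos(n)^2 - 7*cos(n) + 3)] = 4*(6*cos(n)^2 + 6*cos(n) + 7)*sin(n)/(-6*sin(n)^2 + 17*cos(n) + cos(3*n))^2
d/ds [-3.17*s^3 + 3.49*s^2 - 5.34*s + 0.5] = -9.51*s^2 + 6.98*s - 5.34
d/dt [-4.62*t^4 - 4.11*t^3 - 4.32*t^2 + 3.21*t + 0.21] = -18.48*t^3 - 12.33*t^2 - 8.64*t + 3.21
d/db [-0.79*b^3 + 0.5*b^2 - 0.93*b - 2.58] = -2.37*b^2 + 1.0*b - 0.93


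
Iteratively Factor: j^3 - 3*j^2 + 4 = (j - 2)*(j^2 - j - 2) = (j - 2)*(j + 1)*(j - 2)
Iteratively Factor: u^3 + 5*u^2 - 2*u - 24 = (u + 4)*(u^2 + u - 6) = (u - 2)*(u + 4)*(u + 3)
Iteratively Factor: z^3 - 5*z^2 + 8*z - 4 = (z - 1)*(z^2 - 4*z + 4) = (z - 2)*(z - 1)*(z - 2)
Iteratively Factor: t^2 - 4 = (t + 2)*(t - 2)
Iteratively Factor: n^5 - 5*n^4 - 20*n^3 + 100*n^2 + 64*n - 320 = (n - 4)*(n^4 - n^3 - 24*n^2 + 4*n + 80) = (n - 4)*(n + 4)*(n^3 - 5*n^2 - 4*n + 20) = (n - 4)*(n + 2)*(n + 4)*(n^2 - 7*n + 10) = (n - 4)*(n - 2)*(n + 2)*(n + 4)*(n - 5)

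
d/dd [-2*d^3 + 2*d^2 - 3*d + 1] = -6*d^2 + 4*d - 3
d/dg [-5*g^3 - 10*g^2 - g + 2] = -15*g^2 - 20*g - 1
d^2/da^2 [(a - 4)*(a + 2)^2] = 6*a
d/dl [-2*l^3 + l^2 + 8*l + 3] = -6*l^2 + 2*l + 8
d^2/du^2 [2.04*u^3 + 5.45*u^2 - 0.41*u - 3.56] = 12.24*u + 10.9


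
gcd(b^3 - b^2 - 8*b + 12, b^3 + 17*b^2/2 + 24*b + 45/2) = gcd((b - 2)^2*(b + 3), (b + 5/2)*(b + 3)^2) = b + 3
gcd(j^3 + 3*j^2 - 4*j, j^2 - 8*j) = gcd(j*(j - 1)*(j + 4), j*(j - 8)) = j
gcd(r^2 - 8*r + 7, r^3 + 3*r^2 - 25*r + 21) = r - 1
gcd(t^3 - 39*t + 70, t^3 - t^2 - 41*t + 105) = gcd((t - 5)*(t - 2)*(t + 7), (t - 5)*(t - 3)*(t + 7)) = t^2 + 2*t - 35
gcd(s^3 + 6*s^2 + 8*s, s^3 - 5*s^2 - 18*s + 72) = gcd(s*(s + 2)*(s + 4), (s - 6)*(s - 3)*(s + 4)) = s + 4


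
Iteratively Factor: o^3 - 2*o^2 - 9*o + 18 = (o - 2)*(o^2 - 9) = (o - 3)*(o - 2)*(o + 3)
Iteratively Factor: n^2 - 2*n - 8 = (n - 4)*(n + 2)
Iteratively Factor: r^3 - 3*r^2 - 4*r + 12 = (r - 3)*(r^2 - 4) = (r - 3)*(r - 2)*(r + 2)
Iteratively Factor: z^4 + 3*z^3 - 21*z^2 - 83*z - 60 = (z + 3)*(z^3 - 21*z - 20) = (z + 1)*(z + 3)*(z^2 - z - 20) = (z - 5)*(z + 1)*(z + 3)*(z + 4)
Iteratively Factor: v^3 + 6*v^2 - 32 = (v - 2)*(v^2 + 8*v + 16) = (v - 2)*(v + 4)*(v + 4)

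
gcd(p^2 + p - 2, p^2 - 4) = p + 2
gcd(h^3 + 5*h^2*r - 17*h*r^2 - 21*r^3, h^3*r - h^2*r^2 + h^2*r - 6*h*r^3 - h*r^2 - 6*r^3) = -h + 3*r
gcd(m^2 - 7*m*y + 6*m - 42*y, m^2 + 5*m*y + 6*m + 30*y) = m + 6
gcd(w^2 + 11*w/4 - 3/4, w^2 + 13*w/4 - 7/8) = w - 1/4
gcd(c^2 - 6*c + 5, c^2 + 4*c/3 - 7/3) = c - 1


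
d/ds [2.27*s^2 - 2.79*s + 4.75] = 4.54*s - 2.79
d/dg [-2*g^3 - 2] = -6*g^2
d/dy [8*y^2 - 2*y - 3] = 16*y - 2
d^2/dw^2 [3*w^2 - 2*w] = 6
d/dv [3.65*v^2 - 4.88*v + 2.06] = 7.3*v - 4.88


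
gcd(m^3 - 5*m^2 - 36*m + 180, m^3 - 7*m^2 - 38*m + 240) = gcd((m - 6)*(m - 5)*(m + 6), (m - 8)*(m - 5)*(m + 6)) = m^2 + m - 30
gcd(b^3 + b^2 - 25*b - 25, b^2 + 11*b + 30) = b + 5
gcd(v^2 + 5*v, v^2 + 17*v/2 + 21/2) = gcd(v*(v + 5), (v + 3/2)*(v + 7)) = 1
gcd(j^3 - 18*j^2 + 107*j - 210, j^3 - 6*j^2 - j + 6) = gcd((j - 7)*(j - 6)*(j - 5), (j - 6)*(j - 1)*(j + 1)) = j - 6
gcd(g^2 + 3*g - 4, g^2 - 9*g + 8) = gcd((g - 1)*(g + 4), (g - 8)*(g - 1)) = g - 1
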